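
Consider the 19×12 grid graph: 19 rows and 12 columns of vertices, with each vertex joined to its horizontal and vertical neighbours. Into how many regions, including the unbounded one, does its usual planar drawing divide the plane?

The grid has V = 19·12 = 228 vertices and E = 19·11 + 12·18 = 425 edges.
F = 2 − V + E = 2 − 228 + 425 = 199.

199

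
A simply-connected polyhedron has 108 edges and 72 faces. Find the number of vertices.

Here V − E + F = 2.
V = 2 + E − F = 2 + 108 − 72 = 38.

38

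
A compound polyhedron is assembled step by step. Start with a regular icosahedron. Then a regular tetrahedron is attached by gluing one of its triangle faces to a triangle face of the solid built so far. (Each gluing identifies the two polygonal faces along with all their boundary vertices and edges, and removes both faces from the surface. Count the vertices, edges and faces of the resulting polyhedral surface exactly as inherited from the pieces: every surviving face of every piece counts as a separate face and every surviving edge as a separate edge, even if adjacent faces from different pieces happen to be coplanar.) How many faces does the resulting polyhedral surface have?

22

A regular icosahedron: V=12, E=30, F=20.
Attach a regular tetrahedron (V=4, E=6, F=4) along a 3-gon: merge 3 vertices and 3 edges, delete both glued faces → V=13, E=33, F=22.
Check: V − E + F = 13 − 33 + 22 = 2.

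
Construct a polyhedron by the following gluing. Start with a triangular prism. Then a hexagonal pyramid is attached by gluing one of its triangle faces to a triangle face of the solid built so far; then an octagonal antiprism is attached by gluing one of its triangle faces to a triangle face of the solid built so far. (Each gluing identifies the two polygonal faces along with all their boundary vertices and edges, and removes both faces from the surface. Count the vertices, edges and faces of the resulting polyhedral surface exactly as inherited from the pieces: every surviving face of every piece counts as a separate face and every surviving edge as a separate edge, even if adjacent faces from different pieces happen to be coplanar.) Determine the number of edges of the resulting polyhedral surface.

47

A triangular prism: V=6, E=9, F=5.
Attach a hexagonal pyramid (V=7, E=12, F=7) along a 3-gon: merge 3 vertices and 3 edges, delete both glued faces → V=10, E=18, F=10.
Attach an octagonal antiprism (V=16, E=32, F=18) along a 3-gon: merge 3 vertices and 3 edges, delete both glued faces → V=23, E=47, F=26.
Check: V − E + F = 23 − 47 + 26 = 2.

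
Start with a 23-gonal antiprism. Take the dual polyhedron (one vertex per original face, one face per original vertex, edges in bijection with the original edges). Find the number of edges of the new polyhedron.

92

The base solid has V = 46, E = 92, F = 48.
The dual swaps V and F and preserves E: V′ = F = 48, E′ = E = 92, F′ = V = 46.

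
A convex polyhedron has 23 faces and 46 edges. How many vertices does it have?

Here V − E + F = 2.
V = 2 + E − F = 2 + 46 − 23 = 25.

25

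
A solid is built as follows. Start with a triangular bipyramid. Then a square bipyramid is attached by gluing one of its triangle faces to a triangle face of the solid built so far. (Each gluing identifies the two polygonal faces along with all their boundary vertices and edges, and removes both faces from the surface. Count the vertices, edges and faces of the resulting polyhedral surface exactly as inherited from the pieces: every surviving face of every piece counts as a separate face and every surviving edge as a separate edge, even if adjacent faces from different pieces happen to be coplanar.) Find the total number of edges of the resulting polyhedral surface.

A triangular bipyramid: V=5, E=9, F=6.
Attach a square bipyramid (V=6, E=12, F=8) along a 3-gon: merge 3 vertices and 3 edges, delete both glued faces → V=8, E=18, F=12.
Check: V − E + F = 8 − 18 + 12 = 2.

18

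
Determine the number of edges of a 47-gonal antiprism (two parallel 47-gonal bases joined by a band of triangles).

188

An antiprism on an n-gon has two n-gon caps and 2n triangles: V = 2·47 = 94, E = 4·47 = 188, F = 2·47 + 2 = 96.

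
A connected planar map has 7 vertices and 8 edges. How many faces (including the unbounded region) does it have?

3

Euler's formula for a connected plane graph: V − E + F = 2, so F = 2 − 7 + 8 = 3.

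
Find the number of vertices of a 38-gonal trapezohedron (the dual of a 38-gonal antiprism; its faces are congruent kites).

78

The n-trapezohedron (dual of the n-antiprism) has V = 2·38 + 2 = 78, E = 4·38 = 152, F = 2·38 = 76.
Check: V − E + F = 78 − 152 + 76 = 2.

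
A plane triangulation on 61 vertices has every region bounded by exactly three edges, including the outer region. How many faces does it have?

118

In a plane triangulation 3F = 2E and V − E + F = 2, so F = 2V − 4 = 2·61 − 4 = 118.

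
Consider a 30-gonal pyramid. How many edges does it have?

A pyramid on an n-gon base has one n-gon and n triangles: V = 30 + 1 = 31, E = 2·30 = 60, F = 30 + 1 = 31.

60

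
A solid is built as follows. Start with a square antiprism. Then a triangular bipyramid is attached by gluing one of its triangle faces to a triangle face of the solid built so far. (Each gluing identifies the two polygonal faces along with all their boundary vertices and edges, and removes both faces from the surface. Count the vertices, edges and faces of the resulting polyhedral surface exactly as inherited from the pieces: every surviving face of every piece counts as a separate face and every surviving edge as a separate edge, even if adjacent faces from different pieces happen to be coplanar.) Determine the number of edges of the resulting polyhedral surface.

22

A square antiprism: V=8, E=16, F=10.
Attach a triangular bipyramid (V=5, E=9, F=6) along a 3-gon: merge 3 vertices and 3 edges, delete both glued faces → V=10, E=22, F=14.
Check: V − E + F = 10 − 22 + 14 = 2.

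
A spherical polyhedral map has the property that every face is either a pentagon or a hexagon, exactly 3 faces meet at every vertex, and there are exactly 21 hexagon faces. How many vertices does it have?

62

Let x be the number of pentagons; then F = 21 + x.
Edge–face incidences: 2E = 6·21 + 5·x = 126 + 5x.
Every vertex has degree 3, so 3V = 2E.
Euler: V − E + F = 2 ⇒ (2E)/3 − E + (21 + x) = 2.
Multiply by 6: 2·(2E) − 3·(2E) + 6·(21 + x) = 12, i.e. 126 + 6x − (126 + 5x) = 12.
Collecting terms: x = 12.
Then 2E = 126 + 5·12 = 186, so E = 93, V = 2E/3 = 62, F = 21 + 12 = 33.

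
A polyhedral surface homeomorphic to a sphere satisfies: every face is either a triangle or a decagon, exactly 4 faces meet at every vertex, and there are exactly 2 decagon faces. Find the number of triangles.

20

Let x be the number of triangles; then F = 2 + x.
Edge–face incidences: 2E = 10·2 + 3·x = 20 + 3x.
Every vertex has degree 4, so 4V = 2E.
Euler: V − E + F = 2 ⇒ (2E)/4 − E + (2 + x) = 2.
Multiply by 8: 2·(2E) − 4·(2E) + 8·(2 + x) = 16, i.e. 16 + 8x − 2·(20 + 3x) = 16.
Collecting terms: 2x − 24 = 16, so 2x = 40, so x = 20.
Then 2E = 20 + 3·20 = 80, so E = 40, V = 2E/4 = 20, F = 2 + 20 = 22.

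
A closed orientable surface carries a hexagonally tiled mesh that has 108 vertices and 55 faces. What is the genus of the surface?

2

Every face is a hexagon, so 2E = 6·55 = 330, giving E = 165.
χ = V − E + F = 108 − 165 + 55 = -2.
For a closed orientable surface χ = 2 − 2g, so g = (2 − (-2))/2 = 2.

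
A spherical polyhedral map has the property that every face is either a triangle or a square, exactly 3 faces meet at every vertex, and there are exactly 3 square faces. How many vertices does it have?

6

Let x be the number of triangles; then F = 3 + x.
Edge–face incidences: 2E = 4·3 + 3·x = 12 + 3x.
Every vertex has degree 3, so 3V = 2E.
Euler: V − E + F = 2 ⇒ (2E)/3 − E + (3 + x) = 2.
Multiply by 6: 2·(2E) − 3·(2E) + 6·(3 + x) = 12, i.e. 18 + 6x − (12 + 3x) = 12.
Collecting terms: 3x + 6 = 12, so 3x = 6, so x = 2.
Then 2E = 12 + 3·2 = 18, so E = 9, V = 2E/3 = 6, F = 3 + 2 = 5.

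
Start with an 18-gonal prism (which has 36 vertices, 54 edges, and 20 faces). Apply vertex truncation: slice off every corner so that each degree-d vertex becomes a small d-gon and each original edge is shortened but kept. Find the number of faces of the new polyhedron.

Truncation replaces each original edge-end by a new vertex, so V′ = 2E = 108.
Each original edge survives, and each old vertex of degree d contributes d new edges; summing degrees gives Σd = 2E, so E′ = E + 2E = 3E = 162.
Each original face survives and each original vertex becomes one new face: F′ = F + V = 56.

56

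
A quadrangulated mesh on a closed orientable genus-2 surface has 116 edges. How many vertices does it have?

χ = 2 − 2·2 = -2, and every face is a square so 4F = 2E.
F = 2E/4 = 58. Then V = -2 + E − F = -2 + 116 − 58 = 56.

56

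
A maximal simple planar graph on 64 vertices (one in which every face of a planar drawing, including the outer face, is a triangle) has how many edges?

In a plane triangulation 3F = 2E and V − E + F = 2, so E = 3V − 6 = 3·64 − 6 = 186.

186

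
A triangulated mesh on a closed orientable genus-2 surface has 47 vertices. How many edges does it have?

χ = 2 − 2·2 = -2, and every face is a triangle so 3F = 2E.
V − E + F = -2 with E = 3F/2 gives 47 − (3/2 − 1)·F = -2, so F = 98 and E = 147.

147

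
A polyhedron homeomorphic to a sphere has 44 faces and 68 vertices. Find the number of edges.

Here V − E + F = 2.
E = V + F − (2) = 68 + 44 − (2) = 110.

110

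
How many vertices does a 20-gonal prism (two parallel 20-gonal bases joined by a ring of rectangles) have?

40

A prism on an n-gon has two n-gon bases and n rectangular sides: V = 2·20 = 40, E = 3·20 = 60, F = 20 + 2 = 22.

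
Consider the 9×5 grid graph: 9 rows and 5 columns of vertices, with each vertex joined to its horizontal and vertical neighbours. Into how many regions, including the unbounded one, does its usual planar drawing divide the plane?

The grid has V = 9·5 = 45 vertices and E = 9·4 + 5·8 = 76 edges.
F = 2 − V + E = 2 − 45 + 76 = 33.

33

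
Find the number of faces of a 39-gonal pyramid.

40

A pyramid on an n-gon base has one n-gon and n triangles: V = 39 + 1 = 40, E = 2·39 = 78, F = 39 + 1 = 40.
Check: V − E + F = 40 − 78 + 40 = 2.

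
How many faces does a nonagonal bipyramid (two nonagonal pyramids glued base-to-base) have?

A bipyramid over an n-gon has 2n triangular faces and n + 2 vertices: V = 9 + 2 = 11, E = 3·9 = 27, F = 2·9 = 18.

18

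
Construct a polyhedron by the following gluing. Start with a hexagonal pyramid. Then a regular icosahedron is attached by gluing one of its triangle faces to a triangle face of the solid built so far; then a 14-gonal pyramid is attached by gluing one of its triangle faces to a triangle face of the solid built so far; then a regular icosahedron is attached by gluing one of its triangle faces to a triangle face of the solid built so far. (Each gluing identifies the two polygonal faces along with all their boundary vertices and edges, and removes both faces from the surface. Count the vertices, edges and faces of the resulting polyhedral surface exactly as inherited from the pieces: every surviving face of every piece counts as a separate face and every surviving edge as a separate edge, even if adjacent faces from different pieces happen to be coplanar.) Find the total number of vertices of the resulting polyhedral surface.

A hexagonal pyramid: V=7, E=12, F=7.
Attach a regular icosahedron (V=12, E=30, F=20) along a 3-gon: merge 3 vertices and 3 edges, delete both glued faces → V=16, E=39, F=25.
Attach a 14-gonal pyramid (V=15, E=28, F=15) along a 3-gon: merge 3 vertices and 3 edges, delete both glued faces → V=28, E=64, F=38.
Attach a regular icosahedron (V=12, E=30, F=20) along a 3-gon: merge 3 vertices and 3 edges, delete both glued faces → V=37, E=91, F=56.
Check: V − E + F = 37 − 91 + 56 = 2.

37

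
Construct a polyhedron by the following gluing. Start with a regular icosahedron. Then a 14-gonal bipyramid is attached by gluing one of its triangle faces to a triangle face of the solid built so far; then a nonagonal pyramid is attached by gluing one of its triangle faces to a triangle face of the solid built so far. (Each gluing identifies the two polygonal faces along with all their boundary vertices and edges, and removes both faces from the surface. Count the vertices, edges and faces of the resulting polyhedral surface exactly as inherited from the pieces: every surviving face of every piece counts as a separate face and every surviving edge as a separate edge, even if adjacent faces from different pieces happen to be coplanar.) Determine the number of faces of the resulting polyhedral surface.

54

A regular icosahedron: V=12, E=30, F=20.
Attach a 14-gonal bipyramid (V=16, E=42, F=28) along a 3-gon: merge 3 vertices and 3 edges, delete both glued faces → V=25, E=69, F=46.
Attach a nonagonal pyramid (V=10, E=18, F=10) along a 3-gon: merge 3 vertices and 3 edges, delete both glued faces → V=32, E=84, F=54.
Check: V − E + F = 32 − 84 + 54 = 2.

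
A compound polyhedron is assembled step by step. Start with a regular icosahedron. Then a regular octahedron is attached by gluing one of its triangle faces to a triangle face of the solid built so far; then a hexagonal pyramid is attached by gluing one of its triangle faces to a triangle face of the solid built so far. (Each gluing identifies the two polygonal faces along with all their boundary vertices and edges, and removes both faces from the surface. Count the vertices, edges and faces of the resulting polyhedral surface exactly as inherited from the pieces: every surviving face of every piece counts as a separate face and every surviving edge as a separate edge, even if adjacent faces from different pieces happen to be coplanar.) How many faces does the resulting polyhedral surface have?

31

A regular icosahedron: V=12, E=30, F=20.
Attach a regular octahedron (V=6, E=12, F=8) along a 3-gon: merge 3 vertices and 3 edges, delete both glued faces → V=15, E=39, F=26.
Attach a hexagonal pyramid (V=7, E=12, F=7) along a 3-gon: merge 3 vertices and 3 edges, delete both glued faces → V=19, E=48, F=31.
Check: V − E + F = 19 − 48 + 31 = 2.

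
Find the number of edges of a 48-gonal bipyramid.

A bipyramid over an n-gon has 2n triangular faces and n + 2 vertices: V = 48 + 2 = 50, E = 3·48 = 144, F = 2·48 = 96.

144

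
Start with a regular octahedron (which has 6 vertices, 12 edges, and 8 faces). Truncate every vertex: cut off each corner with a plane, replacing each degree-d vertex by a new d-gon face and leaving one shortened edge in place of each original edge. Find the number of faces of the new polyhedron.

14

Truncation replaces each original edge-end by a new vertex, so V′ = 2E = 24.
Each original edge survives, and each old vertex of degree d contributes d new edges; summing degrees gives Σd = 2E, so E′ = E + 2E = 3E = 36.
Each original face survives and each original vertex becomes one new face: F′ = F + V = 14.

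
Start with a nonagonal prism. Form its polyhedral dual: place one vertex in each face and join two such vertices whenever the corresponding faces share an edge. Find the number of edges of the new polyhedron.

The base solid has V = 18, E = 27, F = 11.
The dual swaps V and F and preserves E: V′ = F = 11, E′ = E = 27, F′ = V = 18.

27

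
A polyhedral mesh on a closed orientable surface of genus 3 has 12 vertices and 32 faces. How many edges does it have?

For a closed orientable surface of genus 3, χ = 2 − 2·3 = -4.
E = V + F − (-4) = 12 + 32 − (-4) = 48.

48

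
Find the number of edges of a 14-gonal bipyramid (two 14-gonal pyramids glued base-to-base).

A bipyramid over an n-gon has 2n triangular faces and n + 2 vertices: V = 14 + 2 = 16, E = 3·14 = 42, F = 2·14 = 28.

42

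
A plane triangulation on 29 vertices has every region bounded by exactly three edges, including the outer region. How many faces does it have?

54

In a plane triangulation 3F = 2E and V − E + F = 2, so F = 2V − 4 = 2·29 − 4 = 54.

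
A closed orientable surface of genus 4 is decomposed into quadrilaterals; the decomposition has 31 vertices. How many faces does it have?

37

χ = 2 − 2·4 = -6, and every face is a square so 4F = 2E.
V − E + F = -6 with E = 4F/2 gives 31 − (4/2 − 1)·F = -6, so F = 37 and E = 74.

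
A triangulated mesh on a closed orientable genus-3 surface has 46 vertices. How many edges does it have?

χ = 2 − 2·3 = -4, and every face is a triangle so 3F = 2E.
V − E + F = -4 with E = 3F/2 gives 46 − (3/2 − 1)·F = -4, so F = 100 and E = 150.

150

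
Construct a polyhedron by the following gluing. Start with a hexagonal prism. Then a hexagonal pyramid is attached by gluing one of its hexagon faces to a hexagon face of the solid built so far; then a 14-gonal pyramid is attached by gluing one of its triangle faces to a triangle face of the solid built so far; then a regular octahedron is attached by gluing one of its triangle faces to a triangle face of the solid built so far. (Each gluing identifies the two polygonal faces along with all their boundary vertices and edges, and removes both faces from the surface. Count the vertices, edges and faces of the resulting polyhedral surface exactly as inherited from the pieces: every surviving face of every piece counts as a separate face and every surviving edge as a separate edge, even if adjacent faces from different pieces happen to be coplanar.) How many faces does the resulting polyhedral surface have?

A hexagonal prism: V=12, E=18, F=8.
Attach a hexagonal pyramid (V=7, E=12, F=7) along a 6-gon: merge 6 vertices and 6 edges, delete both glued faces → V=13, E=24, F=13.
Attach a 14-gonal pyramid (V=15, E=28, F=15) along a 3-gon: merge 3 vertices and 3 edges, delete both glued faces → V=25, E=49, F=26.
Attach a regular octahedron (V=6, E=12, F=8) along a 3-gon: merge 3 vertices and 3 edges, delete both glued faces → V=28, E=58, F=32.
Check: V − E + F = 28 − 58 + 32 = 2.

32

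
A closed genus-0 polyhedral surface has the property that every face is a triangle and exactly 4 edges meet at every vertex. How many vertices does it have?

Each face has 3 edges and each edge borders two faces, so 2E = 3F.
Each vertex has degree 4, so 4V = 2E and hence V = 3F/4.
Euler: V − E + F = 2 ⇒ (3F/4) − (3F/2) + F = 2.
Multiply by 8: (6 − 12 + 8)F = 16, i.e. 2F = 16.
So F = 8, E = 3·8/2 = 12, V = 3·8/4 = 6.

6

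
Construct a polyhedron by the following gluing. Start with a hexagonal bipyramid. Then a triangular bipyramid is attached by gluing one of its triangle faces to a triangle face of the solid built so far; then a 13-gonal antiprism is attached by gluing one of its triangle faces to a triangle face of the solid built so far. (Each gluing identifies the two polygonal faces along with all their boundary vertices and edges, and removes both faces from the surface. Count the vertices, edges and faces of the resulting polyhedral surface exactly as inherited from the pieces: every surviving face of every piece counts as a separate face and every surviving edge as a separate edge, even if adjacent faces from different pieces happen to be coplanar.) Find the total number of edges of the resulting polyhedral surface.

A hexagonal bipyramid: V=8, E=18, F=12.
Attach a triangular bipyramid (V=5, E=9, F=6) along a 3-gon: merge 3 vertices and 3 edges, delete both glued faces → V=10, E=24, F=16.
Attach a 13-gonal antiprism (V=26, E=52, F=28) along a 3-gon: merge 3 vertices and 3 edges, delete both glued faces → V=33, E=73, F=42.
Check: V − E + F = 33 − 73 + 42 = 2.

73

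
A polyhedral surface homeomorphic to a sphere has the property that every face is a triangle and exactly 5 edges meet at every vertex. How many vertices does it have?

12

Each face has 3 edges and each edge borders two faces, so 2E = 3F.
Each vertex has degree 5, so 5V = 2E and hence V = 3F/5.
Euler: V − E + F = 2 ⇒ (3F/5) − (3F/2) + F = 2.
Multiply by 10: (6 − 15 + 10)F = 20, i.e. 1F = 20.
So F = 20, E = 3·20/2 = 30, V = 3·20/5 = 12.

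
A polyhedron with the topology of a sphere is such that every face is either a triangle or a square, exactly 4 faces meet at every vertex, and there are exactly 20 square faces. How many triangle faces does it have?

Let x be the number of triangles; then F = 20 + x.
Edge–face incidences: 2E = 4·20 + 3·x = 80 + 3x.
Every vertex has degree 4, so 4V = 2E.
Euler: V − E + F = 2 ⇒ (2E)/4 − E + (20 + x) = 2.
Multiply by 8: 2·(2E) − 4·(2E) + 8·(20 + x) = 16, i.e. 160 + 8x − 2·(80 + 3x) = 16.
Collecting terms: 2x = 16, so x = 8.
Then 2E = 80 + 3·8 = 104, so E = 52, V = 2E/4 = 26, F = 20 + 8 = 28.

8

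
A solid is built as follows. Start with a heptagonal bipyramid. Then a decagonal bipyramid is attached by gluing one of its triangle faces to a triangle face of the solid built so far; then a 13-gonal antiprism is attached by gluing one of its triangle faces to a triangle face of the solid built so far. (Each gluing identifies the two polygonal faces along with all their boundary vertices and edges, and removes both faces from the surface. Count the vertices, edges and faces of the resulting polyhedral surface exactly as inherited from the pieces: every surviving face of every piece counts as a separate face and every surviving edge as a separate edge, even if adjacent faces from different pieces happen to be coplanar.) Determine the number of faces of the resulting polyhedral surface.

58

A heptagonal bipyramid: V=9, E=21, F=14.
Attach a decagonal bipyramid (V=12, E=30, F=20) along a 3-gon: merge 3 vertices and 3 edges, delete both glued faces → V=18, E=48, F=32.
Attach a 13-gonal antiprism (V=26, E=52, F=28) along a 3-gon: merge 3 vertices and 3 edges, delete both glued faces → V=41, E=97, F=58.
Check: V − E + F = 41 − 97 + 58 = 2.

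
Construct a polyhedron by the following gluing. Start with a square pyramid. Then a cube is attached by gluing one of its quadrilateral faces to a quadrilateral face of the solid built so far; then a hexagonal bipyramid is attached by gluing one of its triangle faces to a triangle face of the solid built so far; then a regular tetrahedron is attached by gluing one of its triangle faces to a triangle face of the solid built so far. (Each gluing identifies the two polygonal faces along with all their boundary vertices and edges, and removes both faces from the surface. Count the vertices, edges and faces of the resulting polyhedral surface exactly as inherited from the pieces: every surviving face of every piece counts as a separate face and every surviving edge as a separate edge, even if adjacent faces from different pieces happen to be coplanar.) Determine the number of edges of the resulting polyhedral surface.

A square pyramid: V=5, E=8, F=5.
Attach a cube (V=8, E=12, F=6) along a 4-gon: merge 4 vertices and 4 edges, delete both glued faces → V=9, E=16, F=9.
Attach a hexagonal bipyramid (V=8, E=18, F=12) along a 3-gon: merge 3 vertices and 3 edges, delete both glued faces → V=14, E=31, F=19.
Attach a regular tetrahedron (V=4, E=6, F=4) along a 3-gon: merge 3 vertices and 3 edges, delete both glued faces → V=15, E=34, F=21.
Check: V − E + F = 15 − 34 + 21 = 2.

34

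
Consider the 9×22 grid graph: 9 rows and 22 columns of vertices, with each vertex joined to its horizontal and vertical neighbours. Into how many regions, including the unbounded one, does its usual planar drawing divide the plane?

169

The grid has V = 9·22 = 198 vertices and E = 9·21 + 22·8 = 365 edges.
F = 2 − V + E = 2 − 198 + 365 = 169.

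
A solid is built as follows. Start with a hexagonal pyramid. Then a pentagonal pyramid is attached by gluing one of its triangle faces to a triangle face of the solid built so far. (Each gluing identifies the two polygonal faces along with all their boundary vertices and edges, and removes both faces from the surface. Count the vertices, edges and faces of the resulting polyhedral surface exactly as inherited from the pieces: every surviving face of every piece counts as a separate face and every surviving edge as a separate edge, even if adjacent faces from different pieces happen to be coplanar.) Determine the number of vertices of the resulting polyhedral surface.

10

A hexagonal pyramid: V=7, E=12, F=7.
Attach a pentagonal pyramid (V=6, E=10, F=6) along a 3-gon: merge 3 vertices and 3 edges, delete both glued faces → V=10, E=19, F=11.
Check: V − E + F = 10 − 19 + 11 = 2.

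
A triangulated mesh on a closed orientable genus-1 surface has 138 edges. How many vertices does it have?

χ = 2 − 2·1 = 0, and every face is a triangle so 3F = 2E.
F = 2E/3 = 92. Then V = 0 + E − F = 0 + 138 − 92 = 46.

46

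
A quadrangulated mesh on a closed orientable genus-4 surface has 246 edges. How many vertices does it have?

117

χ = 2 − 2·4 = -6, and every face is a square so 4F = 2E.
F = 2E/4 = 123. Then V = -6 + E − F = -6 + 246 − 123 = 117.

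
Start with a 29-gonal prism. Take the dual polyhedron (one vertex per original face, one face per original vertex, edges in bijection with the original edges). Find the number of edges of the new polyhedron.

The base solid has V = 58, E = 87, F = 31.
The dual swaps V and F and preserves E: V′ = F = 31, E′ = E = 87, F′ = V = 58.

87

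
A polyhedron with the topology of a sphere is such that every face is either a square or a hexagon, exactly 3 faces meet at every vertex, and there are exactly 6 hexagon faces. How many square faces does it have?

6

Let x be the number of squares; then F = 6 + x.
Edge–face incidences: 2E = 6·6 + 4·x = 36 + 4x.
Every vertex has degree 3, so 3V = 2E.
Euler: V − E + F = 2 ⇒ (2E)/3 − E + (6 + x) = 2.
Multiply by 6: 2·(2E) − 3·(2E) + 6·(6 + x) = 12, i.e. 36 + 6x − (36 + 4x) = 12.
Collecting terms: 2x = 12, so x = 6.
Then 2E = 36 + 4·6 = 60, so E = 30, V = 2E/3 = 20, F = 6 + 6 = 12.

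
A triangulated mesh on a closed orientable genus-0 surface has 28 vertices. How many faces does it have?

52

χ = 2 − 2·0 = 2, and every face is a triangle so 3F = 2E.
V − E + F = 2 with E = 3F/2 gives 28 − (3/2 − 1)·F = 2, so F = 52 and E = 78.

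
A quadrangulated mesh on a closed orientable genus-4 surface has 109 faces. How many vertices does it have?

χ = 2 − 2·4 = -6, and every face is a square so 4F = 2E.
E = 4·109/2 = 218. Then V = -6 + E − F = -6 + 218 − 109 = 103.

103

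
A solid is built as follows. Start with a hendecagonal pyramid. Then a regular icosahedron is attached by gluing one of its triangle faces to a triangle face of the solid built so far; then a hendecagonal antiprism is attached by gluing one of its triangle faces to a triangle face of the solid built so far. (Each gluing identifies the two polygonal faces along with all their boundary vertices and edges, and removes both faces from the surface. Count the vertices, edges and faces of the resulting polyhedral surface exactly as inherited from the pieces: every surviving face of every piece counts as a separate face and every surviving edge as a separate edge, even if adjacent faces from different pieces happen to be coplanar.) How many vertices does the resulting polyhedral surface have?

40

A hendecagonal pyramid: V=12, E=22, F=12.
Attach a regular icosahedron (V=12, E=30, F=20) along a 3-gon: merge 3 vertices and 3 edges, delete both glued faces → V=21, E=49, F=30.
Attach a hendecagonal antiprism (V=22, E=44, F=24) along a 3-gon: merge 3 vertices and 3 edges, delete both glued faces → V=40, E=90, F=52.
Check: V − E + F = 40 − 90 + 52 = 2.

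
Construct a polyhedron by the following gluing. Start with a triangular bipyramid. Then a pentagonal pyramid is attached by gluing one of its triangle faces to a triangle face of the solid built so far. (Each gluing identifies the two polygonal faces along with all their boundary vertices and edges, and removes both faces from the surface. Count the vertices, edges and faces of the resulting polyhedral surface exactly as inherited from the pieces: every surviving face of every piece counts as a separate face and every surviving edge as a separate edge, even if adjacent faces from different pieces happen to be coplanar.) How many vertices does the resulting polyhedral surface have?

A triangular bipyramid: V=5, E=9, F=6.
Attach a pentagonal pyramid (V=6, E=10, F=6) along a 3-gon: merge 3 vertices and 3 edges, delete both glued faces → V=8, E=16, F=10.
Check: V − E + F = 8 − 16 + 10 = 2.

8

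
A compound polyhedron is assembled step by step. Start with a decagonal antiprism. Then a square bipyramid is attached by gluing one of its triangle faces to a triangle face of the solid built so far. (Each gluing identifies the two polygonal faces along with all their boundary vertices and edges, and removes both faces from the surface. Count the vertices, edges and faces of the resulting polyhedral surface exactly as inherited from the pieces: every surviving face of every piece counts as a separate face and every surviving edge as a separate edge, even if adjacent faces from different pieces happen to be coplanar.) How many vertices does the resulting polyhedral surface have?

23

A decagonal antiprism: V=20, E=40, F=22.
Attach a square bipyramid (V=6, E=12, F=8) along a 3-gon: merge 3 vertices and 3 edges, delete both glued faces → V=23, E=49, F=28.
Check: V − E + F = 23 − 49 + 28 = 2.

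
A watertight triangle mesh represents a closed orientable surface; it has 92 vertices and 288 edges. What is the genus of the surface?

3

Every face is a triangle and each edge borders two faces, so 3F = 2·288, giving F = 192.
χ = V − E + F = 92 − 288 + 192 = -4.
For a closed orientable surface χ = 2 − 2g, so g = (2 − (-4))/2 = 3.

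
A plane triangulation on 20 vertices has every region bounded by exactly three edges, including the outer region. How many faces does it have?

In a plane triangulation 3F = 2E and V − E + F = 2, so F = 2V − 4 = 2·20 − 4 = 36.

36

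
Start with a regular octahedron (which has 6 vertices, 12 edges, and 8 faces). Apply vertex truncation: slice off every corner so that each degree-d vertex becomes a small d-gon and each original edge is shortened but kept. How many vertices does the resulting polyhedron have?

Truncation replaces each original edge-end by a new vertex, so V′ = 2E = 24.
Each original edge survives, and each old vertex of degree d contributes d new edges; summing degrees gives Σd = 2E, so E′ = E + 2E = 3E = 36.
Each original face survives and each original vertex becomes one new face: F′ = F + V = 14.

24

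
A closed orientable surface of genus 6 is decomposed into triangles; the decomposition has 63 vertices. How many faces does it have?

χ = 2 − 2·6 = -10, and every face is a triangle so 3F = 2E.
V − E + F = -10 with E = 3F/2 gives 63 − (3/2 − 1)·F = -10, so F = 146 and E = 219.

146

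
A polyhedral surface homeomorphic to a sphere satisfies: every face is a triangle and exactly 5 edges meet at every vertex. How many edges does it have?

30

Each face has 3 edges and each edge borders two faces, so 2E = 3F.
Each vertex has degree 5, so 5V = 2E and hence V = 3F/5.
Euler: V − E + F = 2 ⇒ (3F/5) − (3F/2) + F = 2.
Multiply by 10: (6 − 15 + 10)F = 20, i.e. 1F = 20.
So F = 20, E = 3·20/2 = 30, V = 3·20/5 = 12.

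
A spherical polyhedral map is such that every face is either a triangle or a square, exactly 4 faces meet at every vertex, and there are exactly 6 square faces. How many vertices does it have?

Let x be the number of triangles; then F = 6 + x.
Edge–face incidences: 2E = 4·6 + 3·x = 24 + 3x.
Every vertex has degree 4, so 4V = 2E.
Euler: V − E + F = 2 ⇒ (2E)/4 − E + (6 + x) = 2.
Multiply by 8: 2·(2E) − 4·(2E) + 8·(6 + x) = 16, i.e. 48 + 8x − 2·(24 + 3x) = 16.
Collecting terms: 2x = 16, so x = 8.
Then 2E = 24 + 3·8 = 48, so E = 24, V = 2E/4 = 12, F = 6 + 8 = 14.

12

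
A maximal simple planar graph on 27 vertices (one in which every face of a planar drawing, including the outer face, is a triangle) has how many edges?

In a plane triangulation 3F = 2E and V − E + F = 2, so E = 3V − 6 = 3·27 − 6 = 75.

75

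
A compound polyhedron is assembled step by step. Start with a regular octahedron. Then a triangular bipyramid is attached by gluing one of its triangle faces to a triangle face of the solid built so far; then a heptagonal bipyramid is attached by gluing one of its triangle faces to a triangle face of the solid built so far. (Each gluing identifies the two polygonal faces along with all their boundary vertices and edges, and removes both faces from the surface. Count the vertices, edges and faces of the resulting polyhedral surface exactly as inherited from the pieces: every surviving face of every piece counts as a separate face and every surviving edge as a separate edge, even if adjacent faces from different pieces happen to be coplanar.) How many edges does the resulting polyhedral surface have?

36

A regular octahedron: V=6, E=12, F=8.
Attach a triangular bipyramid (V=5, E=9, F=6) along a 3-gon: merge 3 vertices and 3 edges, delete both glued faces → V=8, E=18, F=12.
Attach a heptagonal bipyramid (V=9, E=21, F=14) along a 3-gon: merge 3 vertices and 3 edges, delete both glued faces → V=14, E=36, F=24.
Check: V − E + F = 14 − 36 + 24 = 2.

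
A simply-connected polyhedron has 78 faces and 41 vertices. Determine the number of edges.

Here V − E + F = 2.
E = V + F − (2) = 41 + 78 − (2) = 117.

117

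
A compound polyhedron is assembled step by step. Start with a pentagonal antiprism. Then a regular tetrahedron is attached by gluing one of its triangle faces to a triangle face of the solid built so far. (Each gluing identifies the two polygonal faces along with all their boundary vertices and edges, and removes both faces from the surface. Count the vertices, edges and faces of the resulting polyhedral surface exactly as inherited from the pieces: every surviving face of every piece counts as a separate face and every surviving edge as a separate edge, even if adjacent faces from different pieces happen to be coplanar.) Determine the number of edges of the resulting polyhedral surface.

A pentagonal antiprism: V=10, E=20, F=12.
Attach a regular tetrahedron (V=4, E=6, F=4) along a 3-gon: merge 3 vertices and 3 edges, delete both glued faces → V=11, E=23, F=14.
Check: V − E + F = 11 − 23 + 14 = 2.

23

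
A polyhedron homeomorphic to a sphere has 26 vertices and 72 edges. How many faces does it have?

48

Here V − E + F = 2.
F = 2 − V + E = 2 − 26 + 72 = 48.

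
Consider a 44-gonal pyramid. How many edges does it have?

88

A pyramid on an n-gon base has one n-gon and n triangles: V = 44 + 1 = 45, E = 2·44 = 88, F = 44 + 1 = 45.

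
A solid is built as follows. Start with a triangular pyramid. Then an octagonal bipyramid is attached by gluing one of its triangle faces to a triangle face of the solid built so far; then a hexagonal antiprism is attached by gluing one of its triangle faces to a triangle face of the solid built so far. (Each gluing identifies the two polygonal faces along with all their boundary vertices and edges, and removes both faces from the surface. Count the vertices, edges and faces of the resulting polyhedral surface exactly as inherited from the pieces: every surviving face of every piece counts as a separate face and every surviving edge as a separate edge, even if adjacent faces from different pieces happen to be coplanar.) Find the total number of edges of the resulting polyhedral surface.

48

A triangular pyramid: V=4, E=6, F=4.
Attach an octagonal bipyramid (V=10, E=24, F=16) along a 3-gon: merge 3 vertices and 3 edges, delete both glued faces → V=11, E=27, F=18.
Attach a hexagonal antiprism (V=12, E=24, F=14) along a 3-gon: merge 3 vertices and 3 edges, delete both glued faces → V=20, E=48, F=30.
Check: V − E + F = 20 − 48 + 30 = 2.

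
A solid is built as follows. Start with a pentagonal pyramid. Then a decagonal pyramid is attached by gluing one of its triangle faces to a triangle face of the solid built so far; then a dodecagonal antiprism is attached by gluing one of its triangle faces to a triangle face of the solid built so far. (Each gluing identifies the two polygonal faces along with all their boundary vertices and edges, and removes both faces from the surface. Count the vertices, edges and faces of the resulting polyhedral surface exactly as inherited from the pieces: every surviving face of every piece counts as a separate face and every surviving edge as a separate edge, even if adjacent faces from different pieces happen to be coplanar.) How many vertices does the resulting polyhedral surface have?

35

A pentagonal pyramid: V=6, E=10, F=6.
Attach a decagonal pyramid (V=11, E=20, F=11) along a 3-gon: merge 3 vertices and 3 edges, delete both glued faces → V=14, E=27, F=15.
Attach a dodecagonal antiprism (V=24, E=48, F=26) along a 3-gon: merge 3 vertices and 3 edges, delete both glued faces → V=35, E=72, F=39.
Check: V − E + F = 35 − 72 + 39 = 2.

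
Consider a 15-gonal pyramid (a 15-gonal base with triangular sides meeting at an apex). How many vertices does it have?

16

A pyramid on an n-gon base has one n-gon and n triangles: V = 15 + 1 = 16, E = 2·15 = 30, F = 15 + 1 = 16.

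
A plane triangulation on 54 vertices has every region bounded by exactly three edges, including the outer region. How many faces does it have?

104

In a plane triangulation 3F = 2E and V − E + F = 2, so F = 2V − 4 = 2·54 − 4 = 104.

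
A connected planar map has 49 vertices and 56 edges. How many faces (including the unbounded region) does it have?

Euler's formula for a connected plane graph: V − E + F = 2, so F = 2 − 49 + 56 = 9.

9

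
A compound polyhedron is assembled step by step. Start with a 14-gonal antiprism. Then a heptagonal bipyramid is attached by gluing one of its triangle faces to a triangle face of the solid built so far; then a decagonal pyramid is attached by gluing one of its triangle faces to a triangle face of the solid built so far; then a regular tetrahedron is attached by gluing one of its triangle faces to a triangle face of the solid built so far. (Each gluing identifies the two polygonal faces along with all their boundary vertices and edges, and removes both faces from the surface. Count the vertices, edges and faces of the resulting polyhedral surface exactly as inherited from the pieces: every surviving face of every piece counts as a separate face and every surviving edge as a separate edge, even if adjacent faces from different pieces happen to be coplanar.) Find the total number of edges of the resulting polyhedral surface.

94

A 14-gonal antiprism: V=28, E=56, F=30.
Attach a heptagonal bipyramid (V=9, E=21, F=14) along a 3-gon: merge 3 vertices and 3 edges, delete both glued faces → V=34, E=74, F=42.
Attach a decagonal pyramid (V=11, E=20, F=11) along a 3-gon: merge 3 vertices and 3 edges, delete both glued faces → V=42, E=91, F=51.
Attach a regular tetrahedron (V=4, E=6, F=4) along a 3-gon: merge 3 vertices and 3 edges, delete both glued faces → V=43, E=94, F=53.
Check: V − E + F = 43 − 94 + 53 = 2.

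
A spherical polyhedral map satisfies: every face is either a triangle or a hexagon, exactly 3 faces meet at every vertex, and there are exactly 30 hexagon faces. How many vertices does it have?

64

Let x be the number of triangles; then F = 30 + x.
Edge–face incidences: 2E = 6·30 + 3·x = 180 + 3x.
Every vertex has degree 3, so 3V = 2E.
Euler: V − E + F = 2 ⇒ (2E)/3 − E + (30 + x) = 2.
Multiply by 6: 2·(2E) − 3·(2E) + 6·(30 + x) = 12, i.e. 180 + 6x − (180 + 3x) = 12.
Collecting terms: 3x = 12, so x = 4.
Then 2E = 180 + 3·4 = 192, so E = 96, V = 2E/3 = 64, F = 30 + 4 = 34.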